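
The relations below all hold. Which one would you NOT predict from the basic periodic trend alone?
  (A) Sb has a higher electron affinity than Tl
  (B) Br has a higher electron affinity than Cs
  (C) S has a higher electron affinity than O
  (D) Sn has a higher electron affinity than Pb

The general trend: electron affinity increases across a period and decreases down a group.
(A) Sb (period 5, group 15) vs Tl (period 6, group 13): the stated order agrees with the simple trend.
(B) Br (period 4, group 17) vs Cs (period 6, group 1): the stated order agrees with the simple trend.
(C) S (period 3, group 16) vs O (period 2, group 16): the stated order contradicts the simple trend.
(D) Sn (period 5, group 14) vs Pb (period 6, group 14): the stated order agrees with the simple trend.
The exception is (C): the compact 2p subshell of O repels the added electron more than S's larger 3p does.

(C)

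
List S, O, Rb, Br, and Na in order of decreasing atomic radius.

Rb > Na > Br > S > O

O is in period 2, group 16; Na is in period 3, group 1; S is in period 3, group 16; Br is in period 4, group 17; Rb is in period 5, group 1.
Across a period the added protons contract the valence shell; down a group each new principal shell makes the atom larger.
Neither a single period nor a single group — weigh both effects.
S > O: S sits below O in group 16, so the down-group effect alone puts S larger.
Br > S: period and group pull opposite ways; the down-group shift dominates (114 vs 103 pm).
Na > Br: period and group pull opposite ways; the across-period shift dominates (155 vs 114 pm).
Rb > Na: Rb sits below Na in group 1, so the down-group effect alone puts Rb larger.
Tabulated atomic radius (pm): O 63, Na 155, S 103, Br 114, Rb 210.
So from largest to smallest: Rb > Na > Br > S > O.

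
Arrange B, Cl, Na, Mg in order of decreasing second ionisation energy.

Na > B > Cl > Mg

After 1 electron has been removed, what remains? B⁺ still has 2 valence electrons; Cl⁺ still has 6 valence electrons; Na⁺ is the bare [Ne] core; Mg⁺ still has 1 valence electron.
Breaking into a closed-shell core is much more expensive than removing a leftover valence electron — Na has the largest IE_2 here.
Valence configurations: B⁺ [He]2s², Cl⁺ [Ne]3s²3p⁴, Mg⁺ [Ne]3s¹.
Approximate IE_2 values (kJ/mol): B 2427, Cl 2298, Na 4562, Mg 1451.
Putting it together, IE_2: Mg < Cl < B < Na.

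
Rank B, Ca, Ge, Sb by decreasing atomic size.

Across a period the added protons contract the valence shell; down a group each new principal shell makes the atom larger.
Neither a single period nor a single group — weigh both effects.
Ge > B: the two effects oppose for this pair; the down-group effect wins (121 vs 85 pm).
Sb > Ge: period and group pull opposite ways; the down-group shift dominates (140 vs 121 pm).
Ca > Sb: period and group pull opposite ways; the across-period shift dominates (171 vs 140 pm).
Approximate values (pm): B 85, Ca 171, Ge 121, Sb 140.
So from largest to smallest: Ca > Sb > Ge > B.

Ca > Sb > Ge > B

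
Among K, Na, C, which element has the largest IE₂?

Consider each +1 ion: K⁺ is the bare [Ar] core; Na⁺ is the bare [Ne] core; C⁺ still has 3 valence electrons.
Breaking into a closed-shell core is much more expensive than removing a leftover valence electron — K and Na have the largest IE_2 here.
Tabulated IE_2 (kJ/mol): K 3052, Na 4562, C 2353.
Hence IE_2: C < K < Na.

Na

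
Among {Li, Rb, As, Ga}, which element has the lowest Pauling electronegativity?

Rb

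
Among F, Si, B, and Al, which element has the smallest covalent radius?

Radius decreases left→right (rising Z_eff, same n) and increases top→bottom (higher n).
Here both period and group differ, so the two effects have to be weighed against each other.
B > F: B lies to the left of F in period 2, so the across-period effect alone puts B larger.
Si > B: period and group pull opposite ways; the down-group shift dominates (116 vs 85 pm).
Al > Si: Al lies to the left of Si in period 3, so the across-period effect alone puts Al larger.
Tabulated atomic radius (pm): B 85, F 64, Al 126, Si 116.
The smallest covalent radius among these belongs to F.

F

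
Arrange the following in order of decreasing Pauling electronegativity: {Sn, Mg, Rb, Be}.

Sn, Be, Mg, Rb

EN rises left→right (higher Z_eff, smaller atoms) and falls top→bottom (larger, more shielded atoms).
Here both period and group differ, so the two effects have to be weighed against each other.
Mg > Rb: relative to Rb, both the across-period and down-group shifts push Mg's electronegativity up.
Be > Mg: Be sits above Mg in group 2, so the down-group effect alone puts Be higher.
Sn > Be: period and group pull opposite ways; the across-period shift dominates (1.96 vs 1.57).
Approximate values (Pauling): Be 1.57, Mg 1.31, Rb 0.82, Sn 1.96.
So from highest to lowest: Sn > Be > Mg > Rb.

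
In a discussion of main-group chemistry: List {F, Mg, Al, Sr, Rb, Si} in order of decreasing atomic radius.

Rb, Sr, Mg, Al, Si, F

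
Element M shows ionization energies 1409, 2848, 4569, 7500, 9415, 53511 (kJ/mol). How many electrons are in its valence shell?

5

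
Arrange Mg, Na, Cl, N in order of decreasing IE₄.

Mg, Na, N, Cl

IE_4 is the cost of taking one more electron from the +3 cation: Mg³⁺ is already 1 electron into the core; Na³⁺ is already 2 electrons into the core; Cl³⁺ still has 4 valence electrons; N³⁺ still has 2 valence electrons.
Pulling an electron out of a noble-gas core costs far more than removing a remaining valence electron, so Na and Mg sit at the high end of IE_4.
Valence configurations: Cl³⁺ [Ne]3s²3p², N³⁺ [He]2s².
Approximate IE_4 values (kJ/mol): Mg 10543, Na 9543, Cl 5159, N 7475.
Hence IE_4: Cl < N < Na < Mg.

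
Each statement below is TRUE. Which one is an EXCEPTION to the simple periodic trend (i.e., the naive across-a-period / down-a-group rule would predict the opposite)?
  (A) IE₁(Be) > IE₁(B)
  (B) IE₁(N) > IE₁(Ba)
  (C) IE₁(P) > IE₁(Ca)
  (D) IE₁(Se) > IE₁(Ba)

(A)

The general trend: first ionisation energy increases across a period and decreases down a group.
(A) Be (period 2, group 2) vs B (period 2, group 13): the stated order contradicts the simple trend.
(B) N (period 2, group 15) vs Ba (period 6, group 2): the stated order agrees with the simple trend.
(C) P (period 3, group 15) vs Ca (period 4, group 2): the stated order agrees with the simple trend.
(D) Se (period 4, group 16) vs Ba (period 6, group 2): the stated order agrees with the simple trend.
The exception is (A): removing B's lone 2p electron is easier than breaking Be's filled 2s².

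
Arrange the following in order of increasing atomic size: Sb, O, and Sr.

Atomic radius shrinks across a period as nuclear charge pulls the same shell inward, and grows down a group as new shells are added.
Here both period and group differ, so the two effects have to be weighed against each other.
Sb > O: relative to O, both the across-period and down-group shifts push Sb's atomic radius up.
Sr > Sb: Sr lies to the left of Sb in period 5, so the across-period effect alone puts Sr larger.
Tabulated atomic radius (pm): O 63, Sr 185, Sb 140.
So from smallest to largest: O < Sb < Sr.

O, Sb, Sr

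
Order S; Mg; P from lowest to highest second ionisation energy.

Mg < P < S

IE_2 is the cost of taking one more electron from the +1 cation: S⁺ still has 5 valence electrons; Mg⁺ still has 1 valence electron; P⁺ still has 4 valence electrons.
All are still removing valence electrons, so compare the +1 ions as you would atoms: IE_2 generally rises across a period (higher Z_eff) and falls down a group (larger shell), subject to the usual subshell exceptions.
Valence configurations: S⁺ [Ne]3s²3p³, Mg⁺ [Ne]3s¹, P⁺ [Ne]3s²3p².
The numbers (kJ/mol): S 2252, Mg 1451, P 1907.
Overall IE_2 order: Mg < P < S.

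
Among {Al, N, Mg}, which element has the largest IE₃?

Mg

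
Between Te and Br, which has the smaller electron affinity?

Te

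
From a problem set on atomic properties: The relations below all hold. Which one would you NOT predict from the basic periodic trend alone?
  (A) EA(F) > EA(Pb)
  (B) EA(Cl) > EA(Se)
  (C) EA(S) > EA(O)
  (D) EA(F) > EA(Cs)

(C)

The general trend: electron affinity increases across a period and decreases down a group.
(A) F (period 2, group 17) vs Pb (period 6, group 14): the stated order agrees with the simple trend.
(B) Cl (period 3, group 17) vs Se (period 4, group 16): the stated order agrees with the simple trend.
(C) S (period 3, group 16) vs O (period 2, group 16): the stated order contradicts the simple trend.
(D) F (period 2, group 17) vs Cs (period 6, group 1): the stated order agrees with the simple trend.
The exception is (C): the compact 2p subshell of O repels the added electron more than S's larger 3p does.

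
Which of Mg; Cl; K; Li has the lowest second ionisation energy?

Mg

After 1 electron has been removed, what remains? Mg⁺ still has 1 valence electron; Cl⁺ still has 6 valence electrons; K⁺ is the bare [Ar] core; Li⁺ is the bare [He] core.
Core electrons are held far more tightly than valence electrons, so K and Li top the IE_2 order.
Valence configurations: Mg⁺ [Ne]3s¹, Cl⁺ [Ne]3s²3p⁴.
Approximate IE_2 values (kJ/mol): Mg 1451, Cl 2298, K 3052, Li 7298.
Putting it together, IE_2: Mg < Cl < K < Li.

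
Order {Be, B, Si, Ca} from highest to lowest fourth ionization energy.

B > Be > Ca > Si

Consider each +3 ion: Be³⁺ is already 1 electron into the core; B³⁺ is the bare [He] core; Si³⁺ still has 1 valence electron; Ca³⁺ is already 1 electron into the core.
Pulling an electron out of a noble-gas core costs far more than removing a remaining valence electron, so Ca, Be and B sit at the high end of IE_4.
Approximate IE_4 values (kJ/mol): Be 21007, B 25026, Si 4356, Ca 6491.
Putting it together, IE_4: Si < Ca < Be < B.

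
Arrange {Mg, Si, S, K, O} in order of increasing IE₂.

Mg < Si < S < K < O

IE_2 is the cost of taking one more electron from the +1 cation: Mg⁺ still has 1 valence electron; Si⁺ still has 3 valence electrons; S⁺ still has 5 valence electrons; K⁺ is the bare [Ar] core; O⁺ still has 5 valence electrons.
Usually core removal costs more than valence removal, but here the competition is close: a tightly held n=2 valence electron can cost more to remove than an n=3 core electron, so the actual values have to decide it.
Valence configurations: Mg⁺ [Ne]3s¹, Si⁺ [Ne]3s²3p¹, S⁺ [Ne]3s²3p³, O⁺ [He]2s²2p³.
The numbers (kJ/mol): Mg 1451, Si 1577, S 2252, K 3052, O 3388.
Hence IE_2: Mg < Si < S < K < O.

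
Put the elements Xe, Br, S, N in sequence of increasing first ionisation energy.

S < Br < Xe < N

First ionization energy rises across a period (greater Z_eff holds electrons more tightly) and falls down a group (valence electrons are farther from the nucleus).
A diagonal step moves right (one effect) and down (the opposite effect) at once.
Br > S: the two effects oppose for this pair; the across-period effect wins (1140 vs 1000 kJ/mol).
Xe > Br: the two effects oppose for this pair; the across-period effect wins (1170 vs 1140 kJ/mol).
N > Xe: the two effects oppose for this pair; the down-group effect wins (1402 vs 1170 kJ/mol).
Tabulated first ionization energy (kJ/mol): N 1402, S 1000, Br 1140, Xe 1170.
So from lowest to highest: S < Br < Xe < N.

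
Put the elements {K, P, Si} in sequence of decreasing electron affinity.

Si is in period 3, group 14; P is in period 3, group 15; K is in period 4, group 1.
Electron affinity generally becomes more exothermic across a period toward the halogens and less exothermic down a group.
These span different periods and groups, so the two trends combine.
P > K: both effects reinforce here, so P is clearly the higher of the two.
Si > P: this pair runs against the simple trend — see the exception note.
Note the exception: Si has a higher electron affinity than P, contrary to the simple trend — adding an electron to P's half-filled 3p³ is unfavourable, so Si (3p²) has the more exothermic EA.
Approximate values (kJ/mol): Si 134, P 72, K 48.
So from highest to lowest: Si > P > K.

Si, P, K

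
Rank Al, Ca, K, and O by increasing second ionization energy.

After 1 electron has been removed, what remains? Al⁺ still has 2 valence electrons; Ca⁺ still has 1 valence electron; K⁺ is the bare [Ar] core; O⁺ still has 5 valence electrons.
Usually core removal costs more than valence removal, but here the competition is close: a tightly held n=2 valence electron can cost more to remove than an n=3 core electron, so the actual values have to decide it.
Valence configurations: Al⁺ [Ne]3s², Ca⁺ [Ar]4s¹, O⁺ [He]2s²2p³.
The numbers (kJ/mol): Al 1817, Ca 1145, K 3052, O 3388.
So the second ionization energies run Ca < Al < K < O.

Ca < Al < K < O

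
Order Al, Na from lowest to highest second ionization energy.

Al < Na

Consider each +1 ion: Al⁺ still has 2 valence electrons; Na⁺ is the bare [Ne] core.
Breaking into a closed-shell core is much more expensive than removing a leftover valence electron — Na has the largest IE_2 here.
Tabulated IE_2 (kJ/mol): Al 1817, Na 4562.
Hence IE_2: Al < Na.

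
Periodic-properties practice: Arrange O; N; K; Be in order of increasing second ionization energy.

Be < N < K < O

After 1 electron has been removed, what remains? O⁺ still has 5 valence electrons; N⁺ still has 4 valence electrons; K⁺ is the bare [Ar] core; Be⁺ still has 1 valence electron.
Usually core removal costs more than valence removal, but here the competition is close: a tightly held n=2 valence electron can cost more to remove than an n=3 core electron, so the actual values have to decide it.
Valence configurations: O⁺ [He]2s²2p³, N⁺ [He]2s²2p², Be⁺ [He]2s¹.
The numbers (kJ/mol): O 3388, N 2856, K 3052, Be 1757.
Putting it together, IE_2: Be < N < K < O.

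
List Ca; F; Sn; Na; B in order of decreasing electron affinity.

B is in period 2, group 13; F is in period 2, group 17; Na is in period 3, group 1; Ca is in period 4, group 2; Sn is in period 5, group 14.
Adding an electron releases more energy for atoms nearer the top right (short of the noble gases).
These span different periods and groups, so the two trends combine.
B > Ca: both effects reinforce here, so B is clearly the higher of the two.
Na > B: this pair runs against the simple trend — see the exception note.
Sn > Na: the two effects oppose for this pair; the across-period effect wins (107 vs 53 kJ/mol).
F > Sn: both effects reinforce here, so F is clearly the higher of the two.
Note the exception: Na has a higher electron affinity than B, contrary to the simple trend — B's ns²np¹ configuration gives only a small electron affinity — the sparsely filled np subshell binds an added electron weakly.
Approximate values (kJ/mol): B 27, F 328, Na 53, Ca 2, Sn 107.
So from highest to lowest: F > Sn > Na > B > Ca.

F > Sn > Na > B > Ca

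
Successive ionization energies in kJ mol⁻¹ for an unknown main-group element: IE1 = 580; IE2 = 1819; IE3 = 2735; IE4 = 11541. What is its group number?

Group 13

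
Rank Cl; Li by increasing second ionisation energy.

The second ionization energy removes an electron from the +1 ion. For each element: Cl⁺ still has 6 valence electrons; Li⁺ is the bare [He] core.
Core electrons are held far more tightly than valence electrons, so Li tops the IE_2 order.
The numbers (kJ/mol): Cl 2298, Li 7298.
So the second ionization energies run Cl < Li.

Cl < Li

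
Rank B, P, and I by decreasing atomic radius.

B is in period 2, group 13; P is in period 3, group 15; I is in period 5, group 17.
Moving right in a period, electrons are added to the same shell under a stronger nuclear pull, so atoms get smaller; moving down, a new shell is opened and atoms get larger.
Here both period and group differ, so the two effects have to be weighed against each other.
P > B: period and group pull opposite ways; the down-group shift dominates (111 vs 85 pm).
I > P: period and group pull opposite ways; the down-group shift dominates (133 vs 111 pm).
For reference (pm): B 85, P 111, I 133.
So from largest to smallest: I > P > B.

I > P > B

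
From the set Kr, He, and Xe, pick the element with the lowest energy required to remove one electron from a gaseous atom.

Xe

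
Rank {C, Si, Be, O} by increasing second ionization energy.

Consider each +1 ion: C⁺ still has 3 valence electrons; Si⁺ still has 3 valence electrons; Be⁺ still has 1 valence electron; O⁺ still has 5 valence electrons.
All are still removing valence electrons, so compare the +1 ions as you would atoms: IE_2 generally rises across a period (higher Z_eff) and falls down a group (larger shell), subject to the usual subshell exceptions.
Valence configurations: C⁺ [He]2s²2p¹, Si⁺ [Ne]3s²3p¹, Be⁺ [He]2s¹, O⁺ [He]2s²2p³.
The numbers (kJ/mol): C 2353, Si 1577, Be 1757, O 3388.
Overall IE_2 order: Si < Be < C < O.

Si, Be, C, O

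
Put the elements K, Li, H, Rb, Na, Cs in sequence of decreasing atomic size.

H is in period 1, group 1; Li is in period 2, group 1; Na is in period 3, group 1; K is in period 4, group 1; Rb is in period 5, group 1; Cs is in period 6, group 1.
Across a period the added protons contract the valence shell; down a group each new principal shell makes the atom larger.
All are in group 1, so atomic radius increases down the group.
So from largest to smallest: Cs > Rb > K > Na > Li > H.

Cs > Rb > K > Na > Li > H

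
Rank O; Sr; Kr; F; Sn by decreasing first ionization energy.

IE₁ increases left→right with effective nuclear charge and decreases top→bottom as the valence shell moves farther out.
Here both period and group differ, so the two effects have to be weighed against each other.
Sn > Sr: Sn lies to the right of Sr in period 5, so the across-period effect alone puts Sn higher.
O > Sn: both effects reinforce here, so O is clearly the higher of the two.
Kr > O: period and group pull opposite ways; the across-period shift dominates (1351 vs 1314 kJ/mol).
F > Kr: period and group pull opposite ways; the down-group shift dominates (1681 vs 1351 kJ/mol).
Approximate values (kJ/mol): O 1314, F 1681, Kr 1351, Sr 550, Sn 709.
So from highest to lowest: F > Kr > O > Sn > Sr.

F, Kr, O, Sn, Sr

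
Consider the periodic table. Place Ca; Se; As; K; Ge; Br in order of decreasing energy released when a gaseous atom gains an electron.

Br, Se, Ge, As, K, Ca

K is in period 4, group 1; Ca is in period 4, group 2; Ge is in period 4, group 14; As is in period 4, group 15; Se is in period 4, group 16; Br is in period 4, group 17.
Adding an electron releases more energy for atoms nearer the top right (short of the noble gases).
All lie in period 4; the across-period trend (electron affinity increases left to right) applies, with the exception below.
Note the exception: K has a higher electron affinity than Ca, contrary to the simple trend — adding an electron to Ca (ns²) has to open a new, higher-energy np subshell, which is unfavourable.
Note the exception: Ge has a higher electron affinity than As, contrary to the simple trend — adding an electron to As's half-filled 4p³ is unfavourable, so Ge (4p²) has the more exothermic EA.
Approximate values (kJ/mol): K 48, Ca 2, Ge 119, As 78, Se 195, Br 325.
So from highest to lowest: Br > Se > Ge > As > K > Ca.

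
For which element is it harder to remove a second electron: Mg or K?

K

IE_2 is the cost of taking one more electron from the +1 cation: Mg⁺ still has 1 valence electron; K⁺ is the bare [Ar] core.
Core electrons are held far more tightly than valence electrons, so K tops the IE_2 order.
The numbers (kJ/mol): Mg 1451, K 3052.
Hence IE_2: Mg < K.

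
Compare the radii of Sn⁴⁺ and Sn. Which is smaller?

Sn⁴⁺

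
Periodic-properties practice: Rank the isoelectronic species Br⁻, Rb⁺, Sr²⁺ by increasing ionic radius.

Sr²⁺ < Rb⁺ < Br⁻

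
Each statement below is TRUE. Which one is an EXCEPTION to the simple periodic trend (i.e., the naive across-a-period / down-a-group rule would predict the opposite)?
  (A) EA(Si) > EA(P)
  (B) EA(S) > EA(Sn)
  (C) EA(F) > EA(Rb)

(A)

The general trend: electron affinity increases across a period and decreases down a group.
(A) Si (period 3, group 14) vs P (period 3, group 15): the stated order contradicts the simple trend.
(B) S (period 3, group 16) vs Sn (period 5, group 14): the stated order agrees with the simple trend.
(C) F (period 2, group 17) vs Rb (period 5, group 1): the stated order agrees with the simple trend.
The exception is (A): adding an electron to P's half-filled 3p³ is unfavourable, so Si (3p²) has the more exothermic EA.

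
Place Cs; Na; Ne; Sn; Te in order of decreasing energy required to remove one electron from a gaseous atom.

Ne > Te > Sn > Na > Cs

Ne is in period 2, group 18; Na is in period 3, group 1; Sn is in period 5, group 14; Te is in period 5, group 16; Cs is in period 6, group 1.
IE₁ increases left→right with effective nuclear charge and decreases top→bottom as the valence shell moves farther out.
Neither a single period nor a single group — weigh both effects.
Na > Cs: Na sits above Cs in group 1, so the down-group effect alone puts Na higher.
Sn > Na: period and group pull opposite ways; the across-period shift dominates (709 vs 496 kJ/mol).
Te > Sn: Te lies to the right of Sn in period 5, so the across-period effect alone puts Te higher.
Ne > Te: relative to Te, both the across-period and down-group shifts push Ne's first ionization energy up.
For reference (kJ/mol): Ne 2081, Na 496, Sn 709, Te 869, Cs 376.
So from highest to lowest: Ne > Te > Sn > Na > Cs.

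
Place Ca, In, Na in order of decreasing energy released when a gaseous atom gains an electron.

Na is in period 3, group 1; Ca is in period 4, group 2; In is in period 5, group 13.
Adding an electron releases more energy for atoms nearer the top right (short of the noble gases).
These sit on a diagonal, where the across-period and down-group effects partly cancel.
In > Ca: period and group pull opposite ways; the across-period shift dominates (29 vs 2 kJ/mol).
Na > In: the two effects oppose for this pair; the down-group effect wins (53 vs 29 kJ/mol).
Approximate values (kJ/mol): Na 53, Ca 2, In 29.
So from highest to lowest: Na > In > Ca.

Na > In > Ca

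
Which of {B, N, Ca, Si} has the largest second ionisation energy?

N

IE_2 is the cost of taking one more electron from the +1 cation: B⁺ still has 2 valence electrons; N⁺ still has 4 valence electrons; Ca⁺ still has 1 valence electron; Si⁺ still has 3 valence electrons.
All are still removing valence electrons, so compare the +1 ions as you would atoms: IE_2 generally rises across a period (higher Z_eff) and falls down a group (larger shell), subject to the usual subshell exceptions.
Valence configurations: B⁺ [He]2s², N⁺ [He]2s²2p², Ca⁺ [Ar]4s¹, Si⁺ [Ne]3s²3p¹.
Approximate IE_2 values (kJ/mol): B 2427, N 2856, Ca 1145, Si 1577.
Overall IE_2 order: Ca < Si < B < N.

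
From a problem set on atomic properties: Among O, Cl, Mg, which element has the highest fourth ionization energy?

Mg

Consider each +3 ion: O³⁺ still has 3 valence electrons; Cl³⁺ still has 4 valence electrons; Mg³⁺ is already 1 electron into the core.
Core electrons are held far more tightly than valence electrons, so Mg tops the IE_4 order.
Valence configurations: O³⁺ [He]2s²2p¹, Cl³⁺ [Ne]3s²3p².
Tabulated IE_4 (kJ/mol): O 7469, Cl 5159, Mg 10543.
Putting it together, IE_4: Cl < O < Mg.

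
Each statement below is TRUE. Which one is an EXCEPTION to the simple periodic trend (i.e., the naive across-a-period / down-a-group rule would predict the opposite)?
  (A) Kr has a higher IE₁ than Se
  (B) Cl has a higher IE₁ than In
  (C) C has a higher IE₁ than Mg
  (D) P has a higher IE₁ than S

(D)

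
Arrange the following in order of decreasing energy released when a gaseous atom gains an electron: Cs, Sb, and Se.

Se, Sb, Cs

Se is in period 4, group 16; Sb is in period 5, group 15; Cs is in period 6, group 1.
Adding an electron releases more energy for atoms nearer the top right (short of the noble gases).
Here both period and group differ, so the two effects have to be weighed against each other.
Sb > Cs: both effects reinforce here, so Sb is clearly the higher of the two.
Se > Sb: relative to Sb, both the across-period and down-group shifts push Se's electron affinity up.
Tabulated electron affinity (kJ/mol): Se 195, Sb 103, Cs 46.
So from highest to lowest: Se > Sb > Cs.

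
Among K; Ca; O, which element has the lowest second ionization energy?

Ca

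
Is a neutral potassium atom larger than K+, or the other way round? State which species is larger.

Forming K+ removes 1 electron from K. Fewer electrons for the same nuclear charge means less shielding and a higher Z_eff on the remaining electrons, and for main-group metals the entire outer shell is lost.
A cation is smaller than its parent atom: K+ < K.

K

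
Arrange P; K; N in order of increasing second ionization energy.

P < N < K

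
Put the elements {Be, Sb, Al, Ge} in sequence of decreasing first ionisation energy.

Be > Sb > Ge > Al

IE₁ increases left→right with effective nuclear charge and decreases top→bottom as the valence shell moves farther out.
These sit on a diagonal, where the across-period and down-group effects partly cancel.
Ge > Al: period and group pull opposite ways; the across-period shift dominates (762 vs 578 kJ/mol).
Sb > Ge: the two effects oppose for this pair; the across-period effect wins (831 vs 762 kJ/mol).
Be > Sb: period and group pull opposite ways; the down-group shift dominates (900 vs 831 kJ/mol).
Approximate values (kJ/mol): Be 900, Al 578, Ge 762, Sb 831.
So from highest to lowest: Be > Sb > Ge > Al.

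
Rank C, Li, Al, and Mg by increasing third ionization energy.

Al < C < Mg < Li

The third ionization energy removes an electron from the +2 ion. For each element: C²⁺ still has 2 valence electrons; Li²⁺ is already 1 electron into the core; Al²⁺ still has 1 valence electron; Mg²⁺ is the bare [Ne] core.
Pulling an electron out of a noble-gas core costs far more than removing a remaining valence electron, so Mg and Li sit at the high end of IE_3.
Valence configurations: C²⁺ [He]2s², Al²⁺ [Ne]3s¹.
Tabulated IE_3 (kJ/mol): C 4620, Li 11815, Al 2745, Mg 7733.
Putting it together, IE_3: Al < C < Mg < Li.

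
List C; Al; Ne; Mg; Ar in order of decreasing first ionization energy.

Ne > Ar > C > Mg > Al

Removing the outermost electron gets harder across a period and easier down a group.
Here both period and group differ, so the two effects have to be weighed against each other.
Mg > Al: this pair runs against the simple trend — see the exception note.
C > Mg: both effects reinforce here, so C is clearly the higher of the two.
Ar > C: the two effects oppose for this pair; the across-period effect wins (1521 vs 1086 kJ/mol).
Ne > Ar: they share group 18; the group trend gives Ne the larger value.
Note the exception: Mg has a higher first ionization energy than Al, contrary to the simple trend — Al's single 3p electron is easier to remove than one from Mg's filled 3s².
Approximate values (kJ/mol): C 1086, Ne 2081, Mg 738, Al 578, Ar 1521.
So from highest to lowest: Ne > Ar > C > Mg > Al.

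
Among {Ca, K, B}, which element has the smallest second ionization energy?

The second ionization energy removes an electron from the +1 ion. For each element: Ca⁺ still has 1 valence electron; K⁺ is the bare [Ar] core; B⁺ still has 2 valence electrons.
Pulling an electron out of a noble-gas core costs far more than removing a remaining valence electron, so K sits at the high end of IE_2.
Valence configurations: Ca⁺ [Ar]4s¹, B⁺ [He]2s².
Approximate IE_2 values (kJ/mol): Ca 1145, K 3052, B 2427.
Overall IE_2 order: Ca < B < K.

Ca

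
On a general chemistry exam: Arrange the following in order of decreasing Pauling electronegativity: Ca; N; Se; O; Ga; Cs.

O, N, Se, Ga, Ca, Cs

N is in period 2, group 15; O is in period 2, group 16; Ca is in period 4, group 2; Ga is in period 4, group 13; Se is in period 4, group 16; Cs is in period 6, group 1.
Smaller atoms with higher effective nuclear charge are more electronegative.
Neither a single period nor a single group — weigh both effects.
Ca > Cs: both effects reinforce here, so Ca is clearly the higher of the two.
Ga > Ca: both are in period 4; the period trend gives Ga the larger value.
Se > Ga: both are in period 4; the period trend gives Se the larger value.
N > Se: period and group pull opposite ways; the down-group shift dominates (3.04 vs 2.55).
O > N: both are in period 2; the period trend gives O the larger value.
Tabulated electronegativity (Pauling): N 3.04, O 3.44, Ca 1.00, Ga 1.81, Se 2.55, Cs 0.79.
So from highest to lowest: O > N > Se > Ga > Ca > Cs.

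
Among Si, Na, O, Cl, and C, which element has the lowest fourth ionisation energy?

IE_4 is the cost of taking one more electron from the +3 cation: Si³⁺ still has 1 valence electron; Na³⁺ is already 2 electrons into the core; O³⁺ still has 3 valence electrons; Cl³⁺ still has 4 valence electrons; C³⁺ still has 1 valence electron.
Core electrons are held far more tightly than valence electrons, so Na tops the IE_4 order.
Valence configurations: Si³⁺ [Ne]3s¹, O³⁺ [He]2s²2p¹, Cl³⁺ [Ne]3s²3p², C³⁺ [He]2s¹.
The numbers (kJ/mol): Si 4356, Na 9543, O 7469, Cl 5159, C 6223.
Putting it together, IE_4: Si < Cl < C < O < Na.

Si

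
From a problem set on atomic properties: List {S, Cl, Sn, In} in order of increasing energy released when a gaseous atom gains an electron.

In, Sn, S, Cl

EA tends to increase across a period and decrease down a group, though the pattern is less regular than for IE or radius.
These span different periods and groups, so the two trends combine.
Sn > In: Sn lies to the right of In in period 5, so the across-period effect alone puts Sn higher.
S > Sn: both effects reinforce here, so S is clearly the higher of the two.
Cl > S: Cl lies to the right of S in period 3, so the across-period effect alone puts Cl higher.
Approximate values (kJ/mol): S 200, Cl 349, In 29, Sn 107.
So from lowest to highest: In < Sn < S < Cl.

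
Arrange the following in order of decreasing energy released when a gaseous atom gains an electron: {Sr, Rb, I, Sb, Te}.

I > Te > Sb > Rb > Sr

Adding an electron releases more energy for atoms nearer the top right (short of the noble gases).
All lie in period 5; the across-period trend (electron affinity increases left to right) applies, with the exception below.
Note the exception: Rb has a higher electron affinity than Sr, contrary to the simple trend — adding an electron to Sr (ns²) has to open a new, higher-energy np subshell, which is unfavourable.
For reference (kJ/mol): Rb 47, Sr 5, Sb 103, Te 190, I 295.
So from highest to lowest: I > Te > Sb > Rb > Sr.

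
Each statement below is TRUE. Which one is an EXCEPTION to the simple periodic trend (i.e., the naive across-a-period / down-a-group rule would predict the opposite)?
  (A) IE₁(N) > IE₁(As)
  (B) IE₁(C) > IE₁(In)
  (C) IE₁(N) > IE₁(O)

(C)

The general trend: first ionization energy increases across a period and decreases down a group.
(A) N (period 2, group 15) vs As (period 4, group 15): the stated order agrees with the simple trend.
(B) C (period 2, group 14) vs In (period 5, group 13): the stated order agrees with the simple trend.
(C) N (period 2, group 15) vs O (period 2, group 16): the stated order contradicts the simple trend.
The exception is (C): pairing an electron in O's 2p⁴ costs repulsion energy, so O ionizes more easily than half-filled N (2p³).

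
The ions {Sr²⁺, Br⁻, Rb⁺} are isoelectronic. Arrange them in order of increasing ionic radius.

All of these have 36 electrons, so size is governed by nuclear charge alone: the more protons, the stronger the pull on the same electron cloud, and the smaller the ion.
Nuclear charges: Sr²⁺ (Z=38), Rb⁺ (Z=37), Br⁻ (Z=35).
Smallest to largest: Sr²⁺ < Rb⁺ < Br⁻.

Sr²⁺ < Rb⁺ < Br⁻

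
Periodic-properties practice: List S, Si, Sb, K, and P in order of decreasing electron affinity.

S > Si > Sb > P > K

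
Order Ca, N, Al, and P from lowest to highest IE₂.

IE_2 is the cost of taking one more electron from the +1 cation: Ca⁺ still has 1 valence electron; N⁺ still has 4 valence electrons; Al⁺ still has 2 valence electrons; P⁺ still has 4 valence electrons.
All are still removing valence electrons, so compare the +1 ions as you would atoms: IE_2 generally rises across a period (higher Z_eff) and falls down a group (larger shell), subject to the usual subshell exceptions.
Valence configurations: Ca⁺ [Ar]4s¹, N⁺ [He]2s²2p², Al⁺ [Ne]3s², P⁺ [Ne]3s²3p².
The numbers (kJ/mol): Ca 1145, N 2856, Al 1817, P 1907.
Hence IE_2: Ca < Al < P < N.

Ca < Al < P < N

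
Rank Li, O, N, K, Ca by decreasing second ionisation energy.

After 1 electron has been removed, what remains? Li⁺ is the bare [He] core; O⁺ still has 5 valence electrons; N⁺ still has 4 valence electrons; K⁺ is the bare [Ar] core; Ca⁺ still has 1 valence electron.
Usually core removal costs more than valence removal, but here the competition is close: a tightly held n=2 valence electron can cost more to remove than an n=3 core electron, so the actual values have to decide it.
Valence configurations: O⁺ [He]2s²2p³, N⁺ [He]2s²2p², Ca⁺ [Ar]4s¹.
Approximate IE_2 values (kJ/mol): Li 7298, O 3388, N 2856, K 3052, Ca 1145.
Hence IE_2: Ca < N < K < O < Li.

Li, O, K, N, Ca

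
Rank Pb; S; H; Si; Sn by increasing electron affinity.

H is in period 1, group 1; Si is in period 3, group 14; S is in period 3, group 16; Sn is in period 5, group 14; Pb is in period 6, group 14.
EA tends to increase across a period and decrease down a group, though the pattern is less regular than for IE or radius.
Here both period and group differ, so the two effects have to be weighed against each other.
H > Pb: the two effects oppose for this pair; the down-group effect wins (73 vs 35 kJ/mol).
Sn > H: the two effects oppose for this pair; the across-period effect wins (107 vs 73 kJ/mol).
Si > Sn: Si sits above Sn in group 14, so the down-group effect alone puts Si higher.
S > Si: S lies to the right of Si in period 3, so the across-period effect alone puts S higher.
Approximate values (kJ/mol): H 73, Si 134, S 200, Sn 107, Pb 35.
So from lowest to highest: Pb < H < Sn < Si < S.

Pb < H < Sn < Si < S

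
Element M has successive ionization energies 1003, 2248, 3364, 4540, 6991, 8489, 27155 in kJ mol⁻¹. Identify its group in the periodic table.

Group 16

Look for the largest jump between consecutive ionization energies: IE7/IE6 ≈ 3.2, far larger than any earlier ratio.
That jump marks the point where a core electron is being removed. So the atom has 6 valence electrons.
A main-group element with 6 valence electrons is in group 16.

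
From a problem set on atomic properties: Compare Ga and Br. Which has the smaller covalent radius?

Br

Moving right in a period, electrons are added to the same shell under a stronger nuclear pull, so atoms get smaller; moving down, a new shell is opened and atoms get larger.
All lie in period 4, so atomic radius increases right to left.
So Br has the smaller covalent radius (Br < Ga).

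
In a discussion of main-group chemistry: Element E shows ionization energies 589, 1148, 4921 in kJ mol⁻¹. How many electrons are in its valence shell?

Look for the largest jump between consecutive ionization energies: IE3/IE2 ≈ 4.3, far larger than any earlier ratio.
That jump marks the point where a core electron is being removed. So the atom has 2 valence electrons.

2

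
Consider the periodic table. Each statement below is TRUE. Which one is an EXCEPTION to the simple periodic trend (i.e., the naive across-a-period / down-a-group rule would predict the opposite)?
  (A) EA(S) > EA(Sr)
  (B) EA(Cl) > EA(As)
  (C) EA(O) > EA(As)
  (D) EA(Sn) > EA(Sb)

The general trend: electron affinity increases across a period and decreases down a group.
(A) S (period 3, group 16) vs Sr (period 5, group 2): the stated order agrees with the simple trend.
(B) Cl (period 3, group 17) vs As (period 4, group 15): the stated order agrees with the simple trend.
(C) O (period 2, group 16) vs As (period 4, group 15): the stated order agrees with the simple trend.
(D) Sn (period 5, group 14) vs Sb (period 5, group 15): the stated order contradicts the simple trend.
The exception is (D): adding an electron to Sb's half-filled 5p³ is unfavourable, so Sn has the more exothermic EA.

(D)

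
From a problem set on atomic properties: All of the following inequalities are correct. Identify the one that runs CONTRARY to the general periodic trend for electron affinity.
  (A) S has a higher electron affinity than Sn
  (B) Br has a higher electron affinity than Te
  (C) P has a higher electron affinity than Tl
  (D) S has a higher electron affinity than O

(D)

The general trend: electron affinity increases across a period and decreases down a group.
(A) S (period 3, group 16) vs Sn (period 5, group 14): the stated order agrees with the simple trend.
(B) Br (period 4, group 17) vs Te (period 5, group 16): the stated order agrees with the simple trend.
(C) P (period 3, group 15) vs Tl (period 6, group 13): the stated order agrees with the simple trend.
(D) S (period 3, group 16) vs O (period 2, group 16): the stated order contradicts the simple trend.
The exception is (D): the compact 2p subshell of O repels the added electron more than S's larger 3p does.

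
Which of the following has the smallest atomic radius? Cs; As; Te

As

As is in period 4, group 15; Te is in period 5, group 16; Cs is in period 6, group 1.
Across a period the added protons contract the valence shell; down a group each new principal shell makes the atom larger.
Here both period and group differ, so the two effects have to be weighed against each other.
Te > As: period and group pull opposite ways; the down-group shift dominates (136 vs 121 pm).
Cs > Te: relative to Te, both the across-period and down-group shifts push Cs's atomic radius up.
For reference (pm): As 121, Te 136, Cs 232.
The smallest atomic radius among these belongs to As.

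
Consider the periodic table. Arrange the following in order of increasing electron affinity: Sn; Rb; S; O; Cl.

Rb < Sn < O < S < Cl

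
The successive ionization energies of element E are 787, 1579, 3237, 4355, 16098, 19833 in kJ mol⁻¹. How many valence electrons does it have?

4

Look for the largest jump between consecutive ionization energies: IE5/IE4 ≈ 3.7, far larger than any earlier ratio.
That jump marks the point where a core electron is being removed. So the atom has 4 valence electrons.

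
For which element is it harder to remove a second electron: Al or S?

S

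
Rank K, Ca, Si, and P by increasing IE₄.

Si < P < K < Ca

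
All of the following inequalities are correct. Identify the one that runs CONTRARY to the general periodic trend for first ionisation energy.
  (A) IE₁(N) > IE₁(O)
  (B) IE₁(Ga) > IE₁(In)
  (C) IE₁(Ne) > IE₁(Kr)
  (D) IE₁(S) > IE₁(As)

The general trend: first ionisation energy increases across a period and decreases down a group.
(A) N (period 2, group 15) vs O (period 2, group 16): the stated order contradicts the simple trend.
(B) Ga (period 4, group 13) vs In (period 5, group 13): the stated order agrees with the simple trend.
(C) Ne (period 2, group 18) vs Kr (period 4, group 18): the stated order agrees with the simple trend.
(D) S (period 3, group 16) vs As (period 4, group 15): the stated order agrees with the simple trend.
The exception is (A): pairing an electron in O's 2p⁴ costs repulsion energy, so O ionizes more easily than half-filled N (2p³).

(A)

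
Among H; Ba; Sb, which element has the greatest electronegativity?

H is in period 1, group 1; Sb is in period 5, group 15; Ba is in period 6, group 2.
Atoms toward the upper right of the periodic table pull bonding electrons most strongly.
Here both period and group differ, so the two effects have to be weighed against each other.
Sb > Ba: both effects reinforce here, so Sb is clearly the higher of the two.
H > Sb: the two effects oppose for this pair; the down-group effect wins (2.20 vs 2.05).
For reference (Pauling): H 2.20, Sb 2.05, Ba 0.89.
The greatest electronegativity among these belongs to H.

H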